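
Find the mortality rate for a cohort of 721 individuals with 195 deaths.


Mortality rate = 195 / 721 = 0.270458 ≈ 0.2705

0.2705


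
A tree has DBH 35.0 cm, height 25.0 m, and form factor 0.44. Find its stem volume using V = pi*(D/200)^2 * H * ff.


(D/200)^2 = (35.0/200)^2 = 0.175^2 = 0.030625
BA = 3.141593 * 0.030625 = 0.0962113 m^2
V = 0.0962113 * 25.0 * 0.44 = 1.05832 ≈ 1.058 m^3

1.058 m^3


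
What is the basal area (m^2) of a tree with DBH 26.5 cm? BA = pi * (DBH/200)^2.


D/200 = 26.5/200 = 0.1325 m
(D/200)^2 = 0.1325^2 = 0.01755625
BA = 3.141593 * 0.01755625 = 0.0551546 ≈ 0.0552 m^2

0.0552 m^2


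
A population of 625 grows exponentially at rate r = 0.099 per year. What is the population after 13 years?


r*t = 0.099 * 13 = 1.287
exp(1.287) = 3.62190
N = 625 * 3.62190 = 2263.69 ≈ 2264

2264


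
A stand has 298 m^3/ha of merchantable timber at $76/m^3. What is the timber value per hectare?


Value = 298 * 76 = $22648/ha

$22648/ha


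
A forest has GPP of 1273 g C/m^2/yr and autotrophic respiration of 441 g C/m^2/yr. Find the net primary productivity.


NPP = GPP - Ra = 1273 - 441 = 832 g C/m^2/yr

832 g C/m^2/yr


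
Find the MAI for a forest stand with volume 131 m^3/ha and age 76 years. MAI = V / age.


MAI = 131 / 76 = 1.7237 ≈ 1.72 m^3/ha/yr

1.72 m^3/ha/yr


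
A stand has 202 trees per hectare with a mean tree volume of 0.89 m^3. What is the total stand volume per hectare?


V_stand = 202 * 0.89 = 179.78 ≈ 179.8 m^3/ha

179.8 m^3/ha


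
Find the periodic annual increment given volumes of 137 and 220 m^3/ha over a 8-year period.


PAI = (V2 - V1) / period = (220 - 137) / 8 = 83 / 8 = 10.3750 ≈ 10.38 m^3/ha/yr

10.38 m^3/ha/yr


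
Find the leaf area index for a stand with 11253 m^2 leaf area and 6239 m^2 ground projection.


LAI = 11253 / 6239 = 1.8037 ≈ 1.80

1.80


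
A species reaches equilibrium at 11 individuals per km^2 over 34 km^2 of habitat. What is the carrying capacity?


K = 11 * 34 = 374 individuals

374 individuals


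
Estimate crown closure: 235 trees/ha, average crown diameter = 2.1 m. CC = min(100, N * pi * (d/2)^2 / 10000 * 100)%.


(d/2)^2 = (2.1/2)^2 = 1.05^2 = 1.1025
Crown area = 3.141593 * 1.1025 = 3.46361 m^2
N * area / 10000 * 100 = 235 * 3.46361 / 10000 * 100 = 8.13948
CC = min(100, 8.13948) = 8.13948 ≈ 8.1%

8.1%


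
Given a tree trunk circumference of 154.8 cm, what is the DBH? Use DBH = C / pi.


DBH = C / pi = 154.8 / 3.141593 = 49.2744 ≈ 49.27 cm

49.27 cm


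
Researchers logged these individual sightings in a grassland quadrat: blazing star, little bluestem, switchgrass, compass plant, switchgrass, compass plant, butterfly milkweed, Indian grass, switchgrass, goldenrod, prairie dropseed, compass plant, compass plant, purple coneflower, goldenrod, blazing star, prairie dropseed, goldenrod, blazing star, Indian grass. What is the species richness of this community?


Total individuals logged = 20
Distinct species (count of individuals): blazing star (3), little bluestem (1), switchgrass (3), compass plant (4), butterfly milkweed (1), Indian grass (2), goldenrod (3), prairie dropseed (2), purple coneflower (1)
Species richness = number of distinct species = 9

9


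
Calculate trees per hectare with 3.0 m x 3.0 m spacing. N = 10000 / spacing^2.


N = 10000 / 3.0^2 = 10000 / 9 = 1111.11 ≈ 1111 trees/ha

1111 trees/ha


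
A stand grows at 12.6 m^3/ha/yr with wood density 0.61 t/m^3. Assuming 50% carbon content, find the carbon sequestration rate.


C = 12.6 * 0.61 * 0.5 = 3.843 ≈ 3.84 t C/ha/yr

3.84 t C/ha/yr


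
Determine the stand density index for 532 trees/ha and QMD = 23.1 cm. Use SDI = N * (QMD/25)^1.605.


QMD/25 = 23.1/25 = 0.924
(0.924)^1.605 = exp(1.605 * ln(0.924)) = exp(1.605 * (-0.0790432)) = exp(-0.126864) = 0.880853
SDI = 532 * 0.880853 = 468.614 ≈ 469

469


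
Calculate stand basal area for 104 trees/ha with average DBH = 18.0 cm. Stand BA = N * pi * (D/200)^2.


(D/200)^2 = (18.0/200)^2 = 0.09^2 = 0.0081
Individual BA = 3.141593 * 0.0081 = 0.0254469 m^2
Stand BA = 104 * 0.0254469 = 2.64648 ≈ 2.65 m^2/ha

2.65 m^2/ha


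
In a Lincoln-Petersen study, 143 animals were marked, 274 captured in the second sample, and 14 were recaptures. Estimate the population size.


N = M * C / R = 143 * 274 / 14 = 39182 / 14 = 2798.71 ≈ 2799

2799 individuals


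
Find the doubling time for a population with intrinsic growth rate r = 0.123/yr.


td = ln(2) / 0.123 = 0.693147 / 0.123 = 5.63534 ≈ 5.6 years

5.6 years


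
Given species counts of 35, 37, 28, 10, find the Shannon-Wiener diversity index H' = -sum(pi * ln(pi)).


Total N = 35 + 37 + 28 + 10 = 110
Per-species terms:
  p = 35/110 = 0.318182; ln(p) = -1.145132; p*ln(p) = 0.318182 * (-1.145132) = -0.364360
  p = 37/110 = 0.336364; ln(p) = -1.089561; p*ln(p) = 0.336364 * (-1.089561) = -0.366489
  p = 28/110 = 0.254545; ln(p) = -1.368278; p*ln(p) = 0.254545 * (-1.368278) = -0.348288
  p = 10/110 = 0.090909; ln(p) = -2.397896; p*ln(p) = 0.090909 * (-2.397896) = -0.217990
sum(p*ln(p)) = (-0.364360) + (-0.366489) + (-0.348288) + (-0.217990) = -1.297127
H' = -(-1.297127) = 1.297127 ≈ 1.2971

1.2971


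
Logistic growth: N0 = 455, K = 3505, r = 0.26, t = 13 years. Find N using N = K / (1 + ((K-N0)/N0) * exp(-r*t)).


(K - N0)/N0 = (3505 - 455)/455 = 3050/455 = 6.70330
r*t = 0.26 * 13 = 3.38; exp(-3.38) = 0.0340475
6.70330 * 0.0340475 = 0.228231
1 + 0.228231 = 1.22823
N = 3505 / 1.22823 = 2853.70 ≈ 2854

2854


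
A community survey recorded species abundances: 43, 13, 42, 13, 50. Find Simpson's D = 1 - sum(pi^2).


Total N = 43 + 13 + 42 + 13 + 50 = 161
Per-species terms:
  p = 43/161 = 0.267081; p^2 = 0.267081^2 = 0.071332
  p = 13/161 = 0.080745; p^2 = 0.080745^2 = 0.006520
  p = 42/161 = 0.260870; p^2 = 0.260870^2 = 0.068053
  p = 13/161 = 0.080745; p^2 = 0.080745^2 = 0.006520
  p = 50/161 = 0.310559; p^2 = 0.310559^2 = 0.096447
sum(p^2) = 0.071332 + 0.006520 + 0.068053 + 0.006520 + 0.096447 = 0.248872
D = 1 - 0.248872 = 0.751128 ≈ 0.7511

0.7511


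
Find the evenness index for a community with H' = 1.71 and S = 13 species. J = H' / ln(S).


ln(13) = 2.56495
J = H' / ln(S) = 1.71 / 2.56495 = 0.666680 ≈ 0.6667

0.6667


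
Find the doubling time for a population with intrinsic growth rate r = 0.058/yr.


td = ln(2) / 0.058 = 0.693147 / 0.058 = 11.9508 ≈ 12.0 years

12.0 years


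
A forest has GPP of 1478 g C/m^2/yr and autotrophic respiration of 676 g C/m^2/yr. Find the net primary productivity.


NPP = GPP - Ra = 1478 - 676 = 802 g C/m^2/yr

802 g C/m^2/yr


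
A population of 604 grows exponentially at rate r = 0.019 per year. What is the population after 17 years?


r*t = 0.019 * 17 = 0.323
exp(0.323) = 1.38127
N = 604 * 1.38127 = 834.287 ≈ 834

834


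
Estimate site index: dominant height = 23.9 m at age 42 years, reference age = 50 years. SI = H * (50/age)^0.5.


50/42 = 1.19048
(1.19048)^0.5 = 1.09109
SI = 23.9 * 1.09109 = 26.0771 ≈ 26.1 m

26.1 m


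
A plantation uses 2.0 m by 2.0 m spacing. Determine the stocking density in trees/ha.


N = 10000 / 2.0^2 = 10000 / 4 = 2500.00 ≈ 2500 trees/ha

2500 trees/ha


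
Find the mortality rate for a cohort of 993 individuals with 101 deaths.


Mortality rate = 101 / 993 = 0.101712 ≈ 0.1017

0.1017


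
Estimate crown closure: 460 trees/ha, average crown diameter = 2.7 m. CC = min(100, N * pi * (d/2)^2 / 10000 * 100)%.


(d/2)^2 = (2.7/2)^2 = 1.35^2 = 1.8225
Crown area = 3.141593 * 1.8225 = 5.72555 m^2
N * area / 10000 * 100 = 460 * 5.72555 / 10000 * 100 = 26.3375
CC = min(100, 26.3375) = 26.3375 ≈ 26.3%

26.3%


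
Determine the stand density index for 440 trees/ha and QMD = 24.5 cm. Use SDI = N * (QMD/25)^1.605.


QMD/25 = 24.5/25 = 0.98
(0.98)^1.605 = exp(1.605 * ln(0.98)) = exp(1.605 * (-0.0202027)) = exp(-0.0324253) = 0.968095
SDI = 440 * 0.968095 = 425.962 ≈ 426

426


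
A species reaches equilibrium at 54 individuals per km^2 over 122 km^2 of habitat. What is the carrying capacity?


K = 54 * 122 = 6588 individuals

6588 individuals


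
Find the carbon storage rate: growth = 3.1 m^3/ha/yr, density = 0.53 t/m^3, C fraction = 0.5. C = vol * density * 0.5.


C = 3.1 * 0.53 * 0.5 = 0.8215 ≈ 0.82 t C/ha/yr

0.82 t C/ha/yr


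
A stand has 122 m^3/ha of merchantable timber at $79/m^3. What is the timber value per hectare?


Value = 122 * 79 = $9638/ha

$9638/ha


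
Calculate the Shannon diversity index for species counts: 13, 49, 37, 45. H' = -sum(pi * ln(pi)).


Total N = 13 + 49 + 37 + 45 = 144
Per-species terms:
  p = 13/144 = 0.090278; ln(p) = -2.404861; p*ln(p) = 0.090278 * (-2.404861) = -0.217106
  p = 49/144 = 0.340278; ln(p) = -1.077992; p*ln(p) = 0.340278 * (-1.077992) = -0.366817
  p = 37/144 = 0.256944; ln(p) = -1.358897; p*ln(p) = 0.256944 * (-1.358897) = -0.349160
  p = 45/144 = 0.312500; ln(p) = -1.163151; p*ln(p) = 0.312500 * (-1.163151) = -0.363485
sum(p*ln(p)) = (-0.217106) + (-0.366817) + (-0.349160) + (-0.363485) = -1.296568
H' = -(-1.296568) = 1.296568 ≈ 1.2966

1.2966


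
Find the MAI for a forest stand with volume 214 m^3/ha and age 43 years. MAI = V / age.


MAI = 214 / 43 = 4.9767 ≈ 4.98 m^3/ha/yr

4.98 m^3/ha/yr


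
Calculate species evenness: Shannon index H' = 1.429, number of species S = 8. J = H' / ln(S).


ln(8) = 2.07944
J = H' / ln(S) = 1.429 / 2.07944 = 0.687204 ≈ 0.6872

0.6872


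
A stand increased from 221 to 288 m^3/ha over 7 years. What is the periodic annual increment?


PAI = (V2 - V1) / period = (288 - 221) / 7 = 67 / 7 = 9.5714 ≈ 9.57 m^3/ha/yr

9.57 m^3/ha/yr


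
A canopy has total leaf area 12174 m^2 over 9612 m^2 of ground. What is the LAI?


LAI = 12174 / 9612 = 1.2665 ≈ 1.27

1.27


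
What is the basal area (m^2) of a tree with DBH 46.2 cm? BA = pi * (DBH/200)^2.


D/200 = 46.2/200 = 0.231 m
(D/200)^2 = 0.231^2 = 0.053361
BA = 3.141593 * 0.053361 = 0.167639 ≈ 0.1676 m^2

0.1676 m^2


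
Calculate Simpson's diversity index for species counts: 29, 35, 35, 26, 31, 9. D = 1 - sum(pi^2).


Total N = 29 + 35 + 35 + 26 + 31 + 9 = 165
Per-species terms:
  p = 29/165 = 0.175758; p^2 = 0.175758^2 = 0.030891
  p = 35/165 = 0.212121; p^2 = 0.212121^2 = 0.044995
  p = 35/165 = 0.212121; p^2 = 0.212121^2 = 0.044995
  p = 26/165 = 0.157576; p^2 = 0.157576^2 = 0.024830
  p = 31/165 = 0.187879; p^2 = 0.187879^2 = 0.035299
  p = 9/165 = 0.054545; p^2 = 0.054545^2 = 0.002975
sum(p^2) = 0.030891 + 0.044995 + 0.044995 + 0.024830 + 0.035299 + 0.002975 = 0.183985
D = 1 - 0.183985 = 0.816015 ≈ 0.8160

0.8160


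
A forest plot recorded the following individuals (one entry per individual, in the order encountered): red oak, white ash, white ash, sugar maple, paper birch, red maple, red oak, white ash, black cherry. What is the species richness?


Total individuals logged = 9
Distinct species (count of individuals): red oak (2), white ash (3), sugar maple (1), paper birch (1), red maple (1), black cherry (1)
Species richness = number of distinct species = 6

6


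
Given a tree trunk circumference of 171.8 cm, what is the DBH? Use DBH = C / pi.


DBH = C / pi = 171.8 / 3.141593 = 54.6856 ≈ 54.69 cm

54.69 cm


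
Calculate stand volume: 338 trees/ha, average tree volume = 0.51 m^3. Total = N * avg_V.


V_stand = 338 * 0.51 = 172.38 ≈ 172.4 m^3/ha

172.4 m^3/ha


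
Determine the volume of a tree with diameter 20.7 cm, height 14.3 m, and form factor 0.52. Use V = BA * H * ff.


(D/200)^2 = (20.7/200)^2 = 0.1035^2 = 0.01071225
BA = 3.141593 * 0.01071225 = 0.0336535 m^2
V = 0.0336535 * 14.3 * 0.52 = 0.250247 ≈ 0.250 m^3

0.250 m^3


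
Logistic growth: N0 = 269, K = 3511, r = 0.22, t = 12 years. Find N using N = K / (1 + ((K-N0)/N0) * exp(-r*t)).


(K - N0)/N0 = (3511 - 269)/269 = 3242/269 = 12.0520
r*t = 0.22 * 12 = 2.64; exp(-2.64) = 0.0713613
12.0520 * 0.0713613 = 0.860046
1 + 0.860046 = 1.86005
N = 3511 / 1.86005 = 1887.58 ≈ 1888

1888


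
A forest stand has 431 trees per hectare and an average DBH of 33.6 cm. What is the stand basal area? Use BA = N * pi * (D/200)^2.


(D/200)^2 = (33.6/200)^2 = 0.168^2 = 0.028224
Individual BA = 3.141593 * 0.028224 = 0.0886683 m^2
Stand BA = 431 * 0.0886683 = 38.2160 ≈ 38.22 m^2/ha

38.22 m^2/ha


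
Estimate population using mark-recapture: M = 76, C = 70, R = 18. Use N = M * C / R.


N = M * C / R = 76 * 70 / 18 = 5320 / 18 = 295.56 ≈ 296

296 individuals


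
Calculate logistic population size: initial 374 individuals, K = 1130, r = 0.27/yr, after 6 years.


(K - N0)/N0 = (1130 - 374)/374 = 756/374 = 2.02139
r*t = 0.27 * 6 = 1.62; exp(-1.62) = 0.197899
2.02139 * 0.197899 = 0.400031
1 + 0.400031 = 1.40003
N = 1130 / 1.40003 = 807.126 ≈ 807

807


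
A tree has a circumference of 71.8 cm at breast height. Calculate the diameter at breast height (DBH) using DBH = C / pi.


DBH = C / pi = 71.8 / 3.141593 = 22.8546 ≈ 22.85 cm

22.85 cm


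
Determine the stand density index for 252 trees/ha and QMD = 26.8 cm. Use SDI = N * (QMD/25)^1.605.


QMD/25 = 26.8/25 = 1.072
(1.072)^1.605 = exp(1.605 * ln(1.072)) = exp(1.605 * 0.0695261) = exp(0.111589) = 1.11805
SDI = 252 * 1.11805 = 281.749 ≈ 282

282


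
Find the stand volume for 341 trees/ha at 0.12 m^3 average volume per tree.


V_stand = 341 * 0.12 = 40.92 ≈ 40.9 m^3/ha

40.9 m^3/ha


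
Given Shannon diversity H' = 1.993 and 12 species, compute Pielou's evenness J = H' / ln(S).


ln(12) = 2.48491
J = H' / ln(S) = 1.993 / 2.48491 = 0.802041 ≈ 0.8020

0.8020


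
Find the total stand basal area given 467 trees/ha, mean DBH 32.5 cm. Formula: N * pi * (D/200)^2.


(D/200)^2 = (32.5/200)^2 = 0.1625^2 = 0.02640625
Individual BA = 3.141593 * 0.02640625 = 0.0829577 m^2
Stand BA = 467 * 0.0829577 = 38.7412 ≈ 38.74 m^2/ha

38.74 m^2/ha


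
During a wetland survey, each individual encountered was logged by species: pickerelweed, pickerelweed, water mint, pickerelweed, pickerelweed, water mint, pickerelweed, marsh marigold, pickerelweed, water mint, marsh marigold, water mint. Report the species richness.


Total individuals logged = 12
Distinct species (count of individuals): pickerelweed (6), water mint (4), marsh marigold (2)
Species richness = number of distinct species = 3

3


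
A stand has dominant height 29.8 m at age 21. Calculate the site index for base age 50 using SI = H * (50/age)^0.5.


50/21 = 2.38095
(2.38095)^0.5 = 1.54303
SI = 29.8 * 1.54303 = 45.9823 ≈ 46.0 m

46.0 m


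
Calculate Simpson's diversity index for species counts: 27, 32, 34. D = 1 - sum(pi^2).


Total N = 27 + 32 + 34 = 93
Per-species terms:
  p = 27/93 = 0.290323; p^2 = 0.290323^2 = 0.084287
  p = 32/93 = 0.344086; p^2 = 0.344086^2 = 0.118395
  p = 34/93 = 0.365591; p^2 = 0.365591^2 = 0.133657
sum(p^2) = 0.084287 + 0.118395 + 0.133657 = 0.336339
D = 1 - 0.336339 = 0.663661 ≈ 0.6637

0.6637


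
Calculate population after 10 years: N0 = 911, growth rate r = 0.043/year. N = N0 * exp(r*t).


r*t = 0.043 * 10 = 0.43
exp(0.43) = 1.53726
N = 911 * 1.53726 = 1400.44 ≈ 1400

1400


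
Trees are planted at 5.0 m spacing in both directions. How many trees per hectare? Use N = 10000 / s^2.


N = 10000 / 5.0^2 = 10000 / 25 = 400.000 ≈ 400 trees/ha

400 trees/ha


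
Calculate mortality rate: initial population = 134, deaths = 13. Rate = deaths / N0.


Mortality rate = 13 / 134 = 0.097015 ≈ 0.0970

0.0970


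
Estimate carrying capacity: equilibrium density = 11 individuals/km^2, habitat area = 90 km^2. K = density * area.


K = 11 * 90 = 990 individuals

990 individuals


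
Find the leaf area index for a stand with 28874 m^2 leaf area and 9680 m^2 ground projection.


LAI = 28874 / 9680 = 2.9829 ≈ 2.98

2.98


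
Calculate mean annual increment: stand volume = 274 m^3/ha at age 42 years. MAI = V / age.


MAI = 274 / 42 = 6.5238 ≈ 6.52 m^3/ha/yr

6.52 m^3/ha/yr


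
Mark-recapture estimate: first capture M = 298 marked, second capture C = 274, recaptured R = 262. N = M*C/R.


N = M * C / R = 298 * 274 / 262 = 81652 / 262 = 311.65 ≈ 312

312 individuals


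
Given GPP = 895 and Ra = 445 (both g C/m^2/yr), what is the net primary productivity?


NPP = GPP - Ra = 895 - 445 = 450 g C/m^2/yr

450 g C/m^2/yr


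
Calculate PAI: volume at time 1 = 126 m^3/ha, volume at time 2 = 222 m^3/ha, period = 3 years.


PAI = (V2 - V1) / period = (222 - 126) / 3 = 96 / 3 = 32.00 m^3/ha/yr

32.00 m^3/ha/yr


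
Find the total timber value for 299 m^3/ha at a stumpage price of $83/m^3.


Value = 299 * 83 = $24817/ha

$24817/ha


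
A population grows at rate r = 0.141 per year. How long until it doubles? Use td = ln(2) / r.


td = ln(2) / 0.141 = 0.693147 / 0.141 = 4.91594 ≈ 4.9 years

4.9 years


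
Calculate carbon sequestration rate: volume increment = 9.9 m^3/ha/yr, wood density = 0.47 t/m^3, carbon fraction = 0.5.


C = 9.9 * 0.47 * 0.5 = 2.3265 ≈ 2.33 t C/ha/yr

2.33 t C/ha/yr


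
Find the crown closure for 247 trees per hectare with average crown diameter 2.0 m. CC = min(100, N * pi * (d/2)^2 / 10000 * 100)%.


(d/2)^2 = (2.0/2)^2 = 1^2 = 1
Crown area = 3.141593 * 1 = 3.14159 m^2
N * area / 10000 * 100 = 247 * 3.14159 / 10000 * 100 = 7.75973
CC = min(100, 7.75973) = 7.75973 ≈ 7.8%

7.8%


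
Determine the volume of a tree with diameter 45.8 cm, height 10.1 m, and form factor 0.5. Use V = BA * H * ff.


(D/200)^2 = (45.8/200)^2 = 0.229^2 = 0.052441
BA = 3.141593 * 0.052441 = 0.164748 m^2
V = 0.164748 * 10.1 * 0.5 = 0.831977 ≈ 0.832 m^3

0.832 m^3


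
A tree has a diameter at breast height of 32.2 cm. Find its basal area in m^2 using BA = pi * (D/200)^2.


D/200 = 32.2/200 = 0.161 m
(D/200)^2 = 0.161^2 = 0.025921
BA = 3.141593 * 0.025921 = 0.0814332 ≈ 0.0814 m^2

0.0814 m^2


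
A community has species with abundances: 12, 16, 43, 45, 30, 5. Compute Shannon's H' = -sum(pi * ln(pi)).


Total N = 12 + 16 + 43 + 45 + 30 + 5 = 151
Per-species terms:
  p = 12/151 = 0.079470; ln(p) = -2.532376; p*ln(p) = 0.079470 * (-2.532376) = -0.201248
  p = 16/151 = 0.105960; ln(p) = -2.244694; p*ln(p) = 0.105960 * (-2.244694) = -0.237848
  p = 43/151 = 0.284768; ln(p) = -1.256080; p*ln(p) = 0.284768 * (-1.256080) = -0.357691
  p = 45/151 = 0.298013; ln(p) = -1.210618; p*ln(p) = 0.298013 * (-1.210618) = -0.360780
  p = 30/151 = 0.198675; ln(p) = -1.616085; p*ln(p) = 0.198675 * (-1.616085) = -0.321076
  p = 5/151 = 0.033113; ln(p) = -3.407829; p*ln(p) = 0.033113 * (-3.407829) = -0.112843
sum(p*ln(p)) = (-0.201248) + (-0.237848) + (-0.357691) + (-0.360780) + (-0.321076) + (-0.112843) = -1.591486
H' = -(-1.591486) = 1.591486 ≈ 1.5915

1.5915


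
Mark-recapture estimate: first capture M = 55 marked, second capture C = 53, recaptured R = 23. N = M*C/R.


N = M * C / R = 55 * 53 / 23 = 2915 / 23 = 126.74 ≈ 127

127 individuals


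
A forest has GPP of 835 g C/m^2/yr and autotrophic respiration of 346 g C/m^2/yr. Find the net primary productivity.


NPP = GPP - Ra = 835 - 346 = 489 g C/m^2/yr

489 g C/m^2/yr


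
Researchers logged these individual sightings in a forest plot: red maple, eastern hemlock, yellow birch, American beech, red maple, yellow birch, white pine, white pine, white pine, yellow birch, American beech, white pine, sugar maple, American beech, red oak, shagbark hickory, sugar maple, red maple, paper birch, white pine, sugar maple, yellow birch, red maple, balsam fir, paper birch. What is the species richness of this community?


Total individuals logged = 25
Distinct species (count of individuals): red maple (4), eastern hemlock (1), yellow birch (4), American beech (3), white pine (5), sugar maple (3), red oak (1), shagbark hickory (1), paper birch (2), balsam fir (1)
Species richness = number of distinct species = 10

10


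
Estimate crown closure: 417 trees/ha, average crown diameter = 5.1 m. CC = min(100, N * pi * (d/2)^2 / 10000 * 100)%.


(d/2)^2 = (5.1/2)^2 = 2.55^2 = 6.5025
Crown area = 3.141593 * 6.5025 = 20.4282 m^2
N * area / 10000 * 100 = 417 * 20.4282 / 10000 * 100 = 85.1856
CC = min(100, 85.1856) = 85.1856 ≈ 85.2%

85.2%


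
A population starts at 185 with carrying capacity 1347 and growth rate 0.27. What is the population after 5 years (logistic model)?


(K - N0)/N0 = (1347 - 185)/185 = 1162/185 = 6.28108
r*t = 0.27 * 5 = 1.35; exp(-1.35) = 0.259240
6.28108 * 0.259240 = 1.62831
1 + 1.62831 = 2.62831
N = 1347 / 2.62831 = 512.497 ≈ 512

512


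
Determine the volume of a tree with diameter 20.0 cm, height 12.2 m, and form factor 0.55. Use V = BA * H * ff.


(D/200)^2 = (20.0/200)^2 = 0.1^2 = 0.01
BA = 3.141593 * 0.01 = 0.0314159 m^2
V = 0.0314159 * 12.2 * 0.55 = 0.210801 ≈ 0.211 m^3

0.211 m^3


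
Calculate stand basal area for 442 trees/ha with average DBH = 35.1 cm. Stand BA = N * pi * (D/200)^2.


(D/200)^2 = (35.1/200)^2 = 0.1755^2 = 0.03080025
Individual BA = 3.141593 * 0.03080025 = 0.0967618 m^2
Stand BA = 442 * 0.0967618 = 42.7687 ≈ 42.77 m^2/ha

42.77 m^2/ha


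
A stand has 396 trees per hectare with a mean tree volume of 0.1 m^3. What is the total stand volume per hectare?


V_stand = 396 * 0.1 = 39.6 m^3/ha

39.6 m^3/ha


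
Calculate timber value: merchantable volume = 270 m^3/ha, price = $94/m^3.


Value = 270 * 94 = $25380/ha

$25380/ha


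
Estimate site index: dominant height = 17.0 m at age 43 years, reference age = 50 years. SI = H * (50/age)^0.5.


50/43 = 1.16279
(1.16279)^0.5 = 1.07833
SI = 17.0 * 1.07833 = 18.3316 ≈ 18.3 m

18.3 m


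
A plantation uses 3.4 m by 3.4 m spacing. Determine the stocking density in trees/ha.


N = 10000 / 3.4^2 = 10000 / 11.56 = 865.052 ≈ 865 trees/ha

865 trees/ha


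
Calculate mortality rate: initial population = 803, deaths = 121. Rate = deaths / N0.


Mortality rate = 121 / 803 = 0.150685 ≈ 0.1507

0.1507


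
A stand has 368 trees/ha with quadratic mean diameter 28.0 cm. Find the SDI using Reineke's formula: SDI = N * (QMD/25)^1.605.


QMD/25 = 28.0/25 = 1.12
(1.12)^1.605 = exp(1.605 * ln(1.12)) = exp(1.605 * 0.113329) = exp(0.181893) = 1.19949
SDI = 368 * 1.19949 = 441.412 ≈ 441

441


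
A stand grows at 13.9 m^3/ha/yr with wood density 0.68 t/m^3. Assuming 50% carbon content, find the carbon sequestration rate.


C = 13.9 * 0.68 * 0.5 = 4.726 ≈ 4.73 t C/ha/yr

4.73 t C/ha/yr


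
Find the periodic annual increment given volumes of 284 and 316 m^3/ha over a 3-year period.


PAI = (V2 - V1) / period = (316 - 284) / 3 = 32 / 3 = 10.6667 ≈ 10.67 m^3/ha/yr

10.67 m^3/ha/yr


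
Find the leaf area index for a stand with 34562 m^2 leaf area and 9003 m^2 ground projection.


LAI = 34562 / 9003 = 3.8389 ≈ 3.84

3.84


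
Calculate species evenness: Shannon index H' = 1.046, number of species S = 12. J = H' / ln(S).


ln(12) = 2.48491
J = H' / ln(S) = 1.046 / 2.48491 = 0.420941 ≈ 0.4209

0.4209


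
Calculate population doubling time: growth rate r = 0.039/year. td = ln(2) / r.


td = ln(2) / 0.039 = 0.693147 / 0.039 = 17.7730 ≈ 17.8 years

17.8 years


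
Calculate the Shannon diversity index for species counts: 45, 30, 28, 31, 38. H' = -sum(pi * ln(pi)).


Total N = 45 + 30 + 28 + 31 + 38 = 172
Per-species terms:
  p = 45/172 = 0.261628; ln(p) = -1.340832; p*ln(p) = 0.261628 * (-1.340832) = -0.350799
  p = 30/172 = 0.174419; ln(p) = -1.746295; p*ln(p) = 0.174419 * (-1.746295) = -0.304587
  p = 28/172 = 0.162791; ln(p) = -1.815288; p*ln(p) = 0.162791 * (-1.815288) = -0.295513
  p = 31/172 = 0.180233; ln(p) = -1.713505; p*ln(p) = 0.180233 * (-1.713505) = -0.308830
  p = 38/172 = 0.220930; ln(p) = -1.509909; p*ln(p) = 0.220930 * (-1.509909) = -0.333584
sum(p*ln(p)) = (-0.350799) + (-0.304587) + (-0.295513) + (-0.308830) + (-0.333584) = -1.593313
H' = -(-1.593313) = 1.593313 ≈ 1.5933

1.5933


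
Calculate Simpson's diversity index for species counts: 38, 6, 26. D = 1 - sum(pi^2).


Total N = 38 + 6 + 26 = 70
Per-species terms:
  p = 38/70 = 0.542857; p^2 = 0.542857^2 = 0.294694
  p = 6/70 = 0.085714; p^2 = 0.085714^2 = 0.007347
  p = 26/70 = 0.371429; p^2 = 0.371429^2 = 0.137960
sum(p^2) = 0.294694 + 0.007347 + 0.137960 = 0.440001
D = 1 - 0.440001 = 0.559999 ≈ 0.5600

0.5600


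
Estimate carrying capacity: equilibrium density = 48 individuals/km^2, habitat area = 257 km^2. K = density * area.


K = 48 * 257 = 12336 individuals

12336 individuals


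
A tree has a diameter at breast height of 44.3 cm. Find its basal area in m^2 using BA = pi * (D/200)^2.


D/200 = 44.3/200 = 0.2215 m
(D/200)^2 = 0.2215^2 = 0.04906225
BA = 3.141593 * 0.04906225 = 0.154134 ≈ 0.1541 m^2

0.1541 m^2


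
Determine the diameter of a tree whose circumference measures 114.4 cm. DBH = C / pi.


DBH = C / pi = 114.4 / 3.141593 = 36.4146 ≈ 36.41 cm

36.41 cm


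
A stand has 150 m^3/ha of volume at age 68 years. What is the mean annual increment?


MAI = 150 / 68 = 2.2059 ≈ 2.21 m^3/ha/yr

2.21 m^3/ha/yr


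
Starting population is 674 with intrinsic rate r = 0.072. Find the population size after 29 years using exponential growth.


r*t = 0.072 * 29 = 2.088
exp(2.088) = 8.06876
N = 674 * 8.06876 = 5438.34 ≈ 5438

5438


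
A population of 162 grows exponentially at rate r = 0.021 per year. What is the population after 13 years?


r*t = 0.021 * 13 = 0.273
exp(0.273) = 1.31390
N = 162 * 1.31390 = 212.852 ≈ 213

213


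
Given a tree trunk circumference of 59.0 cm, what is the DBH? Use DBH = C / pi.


DBH = C / pi = 59.0 / 3.141593 = 18.7803 ≈ 18.78 cm

18.78 cm


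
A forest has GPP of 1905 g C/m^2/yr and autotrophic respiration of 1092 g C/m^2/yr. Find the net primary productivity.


NPP = GPP - Ra = 1905 - 1092 = 813 g C/m^2/yr

813 g C/m^2/yr


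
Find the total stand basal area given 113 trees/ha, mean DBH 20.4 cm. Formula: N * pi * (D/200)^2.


(D/200)^2 = (20.4/200)^2 = 0.102^2 = 0.010404
Individual BA = 3.141593 * 0.010404 = 0.0326851 m^2
Stand BA = 113 * 0.0326851 = 3.69342 ≈ 3.69 m^2/ha

3.69 m^2/ha


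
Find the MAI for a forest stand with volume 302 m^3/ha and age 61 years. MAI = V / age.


MAI = 302 / 61 = 4.9508 ≈ 4.95 m^3/ha/yr

4.95 m^3/ha/yr


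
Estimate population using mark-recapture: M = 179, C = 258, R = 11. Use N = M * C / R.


N = M * C / R = 179 * 258 / 11 = 46182 / 11 = 4198.36 ≈ 4198

4198 individuals


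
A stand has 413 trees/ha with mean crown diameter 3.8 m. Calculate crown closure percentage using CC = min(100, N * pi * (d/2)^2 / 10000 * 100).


(d/2)^2 = (3.8/2)^2 = 1.9^2 = 3.61
Crown area = 3.141593 * 3.61 = 11.3412 m^2
N * area / 10000 * 100 = 413 * 11.3412 / 10000 * 100 = 46.8392
CC = min(100, 46.8392) = 46.8392 ≈ 46.8%

46.8%


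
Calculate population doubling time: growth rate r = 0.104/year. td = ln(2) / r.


td = ln(2) / 0.104 = 0.693147 / 0.104 = 6.66488 ≈ 6.7 years

6.7 years


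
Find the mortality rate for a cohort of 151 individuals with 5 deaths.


Mortality rate = 5 / 151 = 0.033113 ≈ 0.0331

0.0331


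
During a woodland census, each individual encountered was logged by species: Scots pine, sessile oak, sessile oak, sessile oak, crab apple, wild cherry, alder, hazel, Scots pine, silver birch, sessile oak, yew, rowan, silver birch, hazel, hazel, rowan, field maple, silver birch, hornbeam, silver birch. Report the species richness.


Total individuals logged = 21
Distinct species (count of individuals): Scots pine (2), sessile oak (4), crab apple (1), wild cherry (1), alder (1), hazel (3), silver birch (4), yew (1), rowan (2), field maple (1), hornbeam (1)
Species richness = number of distinct species = 11

11


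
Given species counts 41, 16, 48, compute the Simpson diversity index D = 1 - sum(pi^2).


Total N = 41 + 16 + 48 = 105
Per-species terms:
  p = 41/105 = 0.390476; p^2 = 0.390476^2 = 0.152472
  p = 16/105 = 0.152381; p^2 = 0.152381^2 = 0.023220
  p = 48/105 = 0.457143; p^2 = 0.457143^2 = 0.208980
sum(p^2) = 0.152472 + 0.023220 + 0.208980 = 0.384672
D = 1 - 0.384672 = 0.615328 ≈ 0.6153

0.6153


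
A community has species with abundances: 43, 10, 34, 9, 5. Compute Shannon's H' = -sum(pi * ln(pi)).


Total N = 43 + 10 + 34 + 9 + 5 = 101
Per-species terms:
  p = 43/101 = 0.425743; ln(p) = -0.853919; p*ln(p) = 0.425743 * (-0.853919) = -0.363550
  p = 10/101 = 0.099010; ln(p) = -2.312534; p*ln(p) = 0.099010 * (-2.312534) = -0.228964
  p = 34/101 = 0.336634; ln(p) = -1.088759; p*ln(p) = 0.336634 * (-1.088759) = -0.366513
  p = 9/101 = 0.089109; ln(p) = -2.417895; p*ln(p) = 0.089109 * (-2.417895) = -0.215456
  p = 5/101 = 0.049505; ln(p) = -3.005682; p*ln(p) = 0.049505 * (-3.005682) = -0.148796
sum(p*ln(p)) = (-0.363550) + (-0.228964) + (-0.366513) + (-0.215456) + (-0.148796) = -1.323279
H' = -(-1.323279) = 1.323279 ≈ 1.3233

1.3233


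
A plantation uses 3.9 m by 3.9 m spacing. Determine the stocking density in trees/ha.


N = 10000 / 3.9^2 = 10000 / 15.21 = 657.462 ≈ 657 trees/ha

657 trees/ha


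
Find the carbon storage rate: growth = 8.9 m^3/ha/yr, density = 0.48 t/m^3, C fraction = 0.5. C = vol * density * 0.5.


C = 8.9 * 0.48 * 0.5 = 2.136 ≈ 2.14 t C/ha/yr

2.14 t C/ha/yr


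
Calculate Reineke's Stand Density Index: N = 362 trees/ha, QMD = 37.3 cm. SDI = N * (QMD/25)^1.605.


QMD/25 = 37.3/25 = 1.492
(1.492)^1.605 = exp(1.605 * ln(1.492)) = exp(1.605 * 0.400118) = exp(0.642189) = 1.90064
SDI = 362 * 1.90064 = 688.032 ≈ 688

688


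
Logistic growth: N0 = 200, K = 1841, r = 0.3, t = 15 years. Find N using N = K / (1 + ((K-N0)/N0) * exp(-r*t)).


(K - N0)/N0 = (1841 - 200)/200 = 1641/200 = 8.20500
r*t = 0.3 * 15 = 4.5; exp(-4.5) = 0.0111090
8.20500 * 0.0111090 = 0.0911493
1 + 0.0911493 = 1.09115
N = 1841 / 1.09115 = 1687.21 ≈ 1687

1687


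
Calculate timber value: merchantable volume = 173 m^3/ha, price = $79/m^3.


Value = 173 * 79 = $13667/ha

$13667/ha


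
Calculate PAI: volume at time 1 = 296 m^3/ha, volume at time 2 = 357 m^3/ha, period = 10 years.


PAI = (V2 - V1) / period = (357 - 296) / 10 = 61 / 10 = 6.10 m^3/ha/yr

6.10 m^3/ha/yr


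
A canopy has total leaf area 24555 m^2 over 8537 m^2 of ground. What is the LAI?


LAI = 24555 / 8537 = 2.8763 ≈ 2.88

2.88


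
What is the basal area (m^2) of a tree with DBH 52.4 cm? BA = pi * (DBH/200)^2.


D/200 = 52.4/200 = 0.262 m
(D/200)^2 = 0.262^2 = 0.068644
BA = 3.141593 * 0.068644 = 0.215652 ≈ 0.2157 m^2

0.2157 m^2


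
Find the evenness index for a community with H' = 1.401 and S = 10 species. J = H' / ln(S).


ln(10) = 2.30259
J = H' / ln(S) = 1.401 / 2.30259 = 0.608445 ≈ 0.6084

0.6084


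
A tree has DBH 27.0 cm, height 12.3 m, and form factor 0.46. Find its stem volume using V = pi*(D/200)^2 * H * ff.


(D/200)^2 = (27.0/200)^2 = 0.135^2 = 0.018225
BA = 3.141593 * 0.018225 = 0.0572555 m^2
V = 0.0572555 * 12.3 * 0.46 = 0.323952 ≈ 0.324 m^3

0.324 m^3


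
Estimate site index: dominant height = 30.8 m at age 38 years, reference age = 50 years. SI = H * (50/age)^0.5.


50/38 = 1.31579
(1.31579)^0.5 = 1.14708
SI = 30.8 * 1.14708 = 35.3301 ≈ 35.3 m

35.3 m


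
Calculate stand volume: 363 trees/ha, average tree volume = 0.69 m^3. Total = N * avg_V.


V_stand = 363 * 0.69 = 250.47 ≈ 250.5 m^3/ha

250.5 m^3/ha


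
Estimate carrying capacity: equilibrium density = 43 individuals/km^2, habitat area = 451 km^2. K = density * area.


K = 43 * 451 = 19393 individuals

19393 individuals


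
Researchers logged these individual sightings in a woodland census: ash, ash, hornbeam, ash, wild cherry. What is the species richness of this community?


Total individuals logged = 5
Distinct species (count of individuals): ash (3), hornbeam (1), wild cherry (1)
Species richness = number of distinct species = 3

3


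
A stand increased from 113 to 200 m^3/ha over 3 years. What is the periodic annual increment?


PAI = (V2 - V1) / period = (200 - 113) / 3 = 87 / 3 = 29.00 m^3/ha/yr

29.00 m^3/ha/yr


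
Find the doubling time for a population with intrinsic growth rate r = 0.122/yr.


td = ln(2) / 0.122 = 0.693147 / 0.122 = 5.68153 ≈ 5.7 years

5.7 years


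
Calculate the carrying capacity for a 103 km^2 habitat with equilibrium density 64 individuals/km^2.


K = 64 * 103 = 6592 individuals

6592 individuals


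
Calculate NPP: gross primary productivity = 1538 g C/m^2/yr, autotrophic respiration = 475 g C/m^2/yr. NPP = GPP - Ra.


NPP = GPP - Ra = 1538 - 475 = 1063 g C/m^2/yr

1063 g C/m^2/yr


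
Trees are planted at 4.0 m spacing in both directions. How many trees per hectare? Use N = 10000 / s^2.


N = 10000 / 4.0^2 = 10000 / 16 = 625.000 ≈ 625 trees/ha

625 trees/ha


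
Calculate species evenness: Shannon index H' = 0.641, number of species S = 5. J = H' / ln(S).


ln(5) = 1.60944
J = H' / ln(S) = 0.641 / 1.60944 = 0.398275 ≈ 0.3983

0.3983


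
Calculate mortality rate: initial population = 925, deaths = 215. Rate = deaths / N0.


Mortality rate = 215 / 925 = 0.232432 ≈ 0.2324

0.2324


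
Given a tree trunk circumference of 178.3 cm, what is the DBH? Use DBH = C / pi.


DBH = C / pi = 178.3 / 3.141593 = 56.7546 ≈ 56.75 cm

56.75 cm


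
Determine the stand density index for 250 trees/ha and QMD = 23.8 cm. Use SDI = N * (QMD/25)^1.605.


QMD/25 = 23.8/25 = 0.952
(0.952)^1.605 = exp(1.605 * ln(0.952)) = exp(1.605 * (-0.0491902)) = exp(-0.0789503) = 0.924086
SDI = 250 * 0.924086 = 231.022 ≈ 231

231


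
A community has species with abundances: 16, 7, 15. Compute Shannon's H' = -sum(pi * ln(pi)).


Total N = 16 + 7 + 15 = 38
Per-species terms:
  p = 16/38 = 0.421053; ln(p) = -0.864997; p*ln(p) = 0.421053 * (-0.864997) = -0.364210
  p = 7/38 = 0.184211; ln(p) = -1.691673; p*ln(p) = 0.184211 * (-1.691673) = -0.311625
  p = 15/38 = 0.394737; ln(p) = -0.929536; p*ln(p) = 0.394737 * (-0.929536) = -0.366922
sum(p*ln(p)) = (-0.364210) + (-0.311625) + (-0.366922) = -1.042757
H' = -(-1.042757) = 1.042757 ≈ 1.0428

1.0428


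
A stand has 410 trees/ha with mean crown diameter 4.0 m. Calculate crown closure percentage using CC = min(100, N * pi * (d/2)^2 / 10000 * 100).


(d/2)^2 = (4.0/2)^2 = 2^2 = 4
Crown area = 3.141593 * 4 = 12.5664 m^2
N * area / 10000 * 100 = 410 * 12.5664 / 10000 * 100 = 51.5222
CC = min(100, 51.5222) = 51.5222 ≈ 51.5%

51.5%


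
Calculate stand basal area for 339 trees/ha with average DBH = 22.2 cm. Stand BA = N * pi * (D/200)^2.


(D/200)^2 = (22.2/200)^2 = 0.111^2 = 0.012321
Individual BA = 3.141593 * 0.012321 = 0.0387076 m^2
Stand BA = 339 * 0.0387076 = 13.1219 ≈ 13.12 m^2/ha

13.12 m^2/ha


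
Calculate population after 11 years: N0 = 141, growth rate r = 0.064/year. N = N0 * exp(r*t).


r*t = 0.064 * 11 = 0.704
exp(0.704) = 2.02182
N = 141 * 2.02182 = 285.077 ≈ 285

285


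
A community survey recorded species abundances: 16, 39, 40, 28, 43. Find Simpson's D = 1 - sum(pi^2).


Total N = 16 + 39 + 40 + 28 + 43 = 166
Per-species terms:
  p = 16/166 = 0.096386; p^2 = 0.096386^2 = 0.009290
  p = 39/166 = 0.234940; p^2 = 0.234940^2 = 0.055197
  p = 40/166 = 0.240964; p^2 = 0.240964^2 = 0.058064
  p = 28/166 = 0.168675; p^2 = 0.168675^2 = 0.028451
  p = 43/166 = 0.259036; p^2 = 0.259036^2 = 0.067100
sum(p^2) = 0.009290 + 0.055197 + 0.058064 + 0.028451 + 0.067100 = 0.218102
D = 1 - 0.218102 = 0.781898 ≈ 0.7819

0.7819


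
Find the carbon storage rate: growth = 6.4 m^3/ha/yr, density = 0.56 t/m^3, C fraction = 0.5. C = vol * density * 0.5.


C = 6.4 * 0.56 * 0.5 = 1.792 ≈ 1.79 t C/ha/yr

1.79 t C/ha/yr


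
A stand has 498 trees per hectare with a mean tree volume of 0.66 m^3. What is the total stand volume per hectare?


V_stand = 498 * 0.66 = 328.68 ≈ 328.7 m^3/ha

328.7 m^3/ha


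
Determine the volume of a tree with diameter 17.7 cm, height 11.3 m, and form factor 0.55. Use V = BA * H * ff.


(D/200)^2 = (17.7/200)^2 = 0.0885^2 = 0.00783225
BA = 3.141593 * 0.00783225 = 0.0246057 m^2
V = 0.0246057 * 11.3 * 0.55 = 0.152924 ≈ 0.153 m^3

0.153 m^3


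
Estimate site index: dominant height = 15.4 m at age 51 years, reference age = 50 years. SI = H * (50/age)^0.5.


50/51 = 0.980392
(0.980392)^0.5 = 0.990147
SI = 15.4 * 0.990147 = 15.2483 ≈ 15.2 m

15.2 m


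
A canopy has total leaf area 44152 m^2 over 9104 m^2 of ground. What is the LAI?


LAI = 44152 / 9104 = 4.8497 ≈ 4.85

4.85


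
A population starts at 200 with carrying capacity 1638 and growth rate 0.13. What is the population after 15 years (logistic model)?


(K - N0)/N0 = (1638 - 200)/200 = 1438/200 = 7.19000
r*t = 0.13 * 15 = 1.95; exp(-1.95) = 0.142274
7.19000 * 0.142274 = 1.02295
1 + 1.02295 = 2.02295
N = 1638 / 2.02295 = 809.709 ≈ 810

810


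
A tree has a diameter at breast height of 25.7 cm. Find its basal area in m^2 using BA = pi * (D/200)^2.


D/200 = 25.7/200 = 0.1285 m
(D/200)^2 = 0.1285^2 = 0.01651225
BA = 3.141593 * 0.01651225 = 0.0518748 ≈ 0.0519 m^2

0.0519 m^2


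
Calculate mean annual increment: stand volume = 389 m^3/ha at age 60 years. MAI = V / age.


MAI = 389 / 60 = 6.4833 ≈ 6.48 m^3/ha/yr

6.48 m^3/ha/yr


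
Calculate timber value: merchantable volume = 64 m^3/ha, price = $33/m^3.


Value = 64 * 33 = $2112/ha

$2112/ha


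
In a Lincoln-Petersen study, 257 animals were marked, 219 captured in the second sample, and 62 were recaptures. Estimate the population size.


N = M * C / R = 257 * 219 / 62 = 56283 / 62 = 907.79 ≈ 908

908 individuals


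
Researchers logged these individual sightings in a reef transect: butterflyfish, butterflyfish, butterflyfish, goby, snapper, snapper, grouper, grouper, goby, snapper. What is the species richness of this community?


Total individuals logged = 10
Distinct species (count of individuals): butterflyfish (3), goby (2), snapper (3), grouper (2)
Species richness = number of distinct species = 4

4


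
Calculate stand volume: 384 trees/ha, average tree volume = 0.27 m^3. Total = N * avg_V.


V_stand = 384 * 0.27 = 103.68 ≈ 103.7 m^3/ha

103.7 m^3/ha


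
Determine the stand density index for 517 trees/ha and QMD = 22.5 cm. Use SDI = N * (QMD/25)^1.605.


QMD/25 = 22.5/25 = 0.9
(0.9)^1.605 = exp(1.605 * ln(0.9)) = exp(1.605 * (-0.105361)) = exp(-0.169104) = 0.844421
SDI = 517 * 0.844421 = 436.566 ≈ 437

437


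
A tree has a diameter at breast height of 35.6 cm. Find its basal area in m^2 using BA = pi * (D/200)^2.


D/200 = 35.6/200 = 0.178 m
(D/200)^2 = 0.178^2 = 0.031684
BA = 3.141593 * 0.031684 = 0.0995382 ≈ 0.0995 m^2

0.0995 m^2


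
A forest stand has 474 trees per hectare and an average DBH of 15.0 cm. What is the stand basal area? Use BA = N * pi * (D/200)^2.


(D/200)^2 = (15.0/200)^2 = 0.075^2 = 0.005625
Individual BA = 3.141593 * 0.005625 = 0.0176715 m^2
Stand BA = 474 * 0.0176715 = 8.37629 ≈ 8.38 m^2/ha

8.38 m^2/ha


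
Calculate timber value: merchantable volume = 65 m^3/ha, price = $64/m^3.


Value = 65 * 64 = $4160/ha

$4160/ha


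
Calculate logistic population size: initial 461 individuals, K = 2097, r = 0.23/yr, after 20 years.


(K - N0)/N0 = (2097 - 461)/461 = 1636/461 = 3.54881
r*t = 0.23 * 20 = 4.6; exp(-4.6) = 0.0100518
3.54881 * 0.0100518 = 0.0356719
1 + 0.0356719 = 1.03567
N = 2097 / 1.03567 = 2024.78 ≈ 2025

2025


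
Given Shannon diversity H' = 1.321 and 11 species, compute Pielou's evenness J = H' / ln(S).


ln(11) = 2.39790
J = H' / ln(S) = 1.321 / 2.39790 = 0.550899 ≈ 0.5509

0.5509


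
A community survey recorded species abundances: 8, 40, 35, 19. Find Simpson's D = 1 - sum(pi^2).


Total N = 8 + 40 + 35 + 19 = 102
Per-species terms:
  p = 8/102 = 0.078431; p^2 = 0.078431^2 = 0.006151
  p = 40/102 = 0.392157; p^2 = 0.392157^2 = 0.153787
  p = 35/102 = 0.343137; p^2 = 0.343137^2 = 0.117743
  p = 19/102 = 0.186275; p^2 = 0.186275^2 = 0.034698
sum(p^2) = 0.006151 + 0.153787 + 0.117743 + 0.034698 = 0.312379
D = 1 - 0.312379 = 0.687621 ≈ 0.6876

0.6876
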